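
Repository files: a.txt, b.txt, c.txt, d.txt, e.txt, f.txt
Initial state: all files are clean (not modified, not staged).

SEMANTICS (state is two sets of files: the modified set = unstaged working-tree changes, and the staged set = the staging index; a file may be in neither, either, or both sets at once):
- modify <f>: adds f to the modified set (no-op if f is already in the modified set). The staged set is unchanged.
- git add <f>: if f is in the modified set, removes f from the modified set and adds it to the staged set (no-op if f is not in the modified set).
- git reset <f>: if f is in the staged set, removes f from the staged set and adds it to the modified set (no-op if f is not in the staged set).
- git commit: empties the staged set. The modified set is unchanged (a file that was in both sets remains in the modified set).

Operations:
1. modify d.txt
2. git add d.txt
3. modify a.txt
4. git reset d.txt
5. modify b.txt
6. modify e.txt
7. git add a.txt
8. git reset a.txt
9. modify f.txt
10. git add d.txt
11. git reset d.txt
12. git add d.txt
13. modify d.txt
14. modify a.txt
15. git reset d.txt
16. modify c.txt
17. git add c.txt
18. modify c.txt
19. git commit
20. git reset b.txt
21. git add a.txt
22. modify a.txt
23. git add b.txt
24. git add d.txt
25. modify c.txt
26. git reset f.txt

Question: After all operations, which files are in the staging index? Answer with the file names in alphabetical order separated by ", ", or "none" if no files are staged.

Answer: a.txt, b.txt, d.txt

Derivation:
After op 1 (modify d.txt): modified={d.txt} staged={none}
After op 2 (git add d.txt): modified={none} staged={d.txt}
After op 3 (modify a.txt): modified={a.txt} staged={d.txt}
After op 4 (git reset d.txt): modified={a.txt, d.txt} staged={none}
After op 5 (modify b.txt): modified={a.txt, b.txt, d.txt} staged={none}
After op 6 (modify e.txt): modified={a.txt, b.txt, d.txt, e.txt} staged={none}
After op 7 (git add a.txt): modified={b.txt, d.txt, e.txt} staged={a.txt}
After op 8 (git reset a.txt): modified={a.txt, b.txt, d.txt, e.txt} staged={none}
After op 9 (modify f.txt): modified={a.txt, b.txt, d.txt, e.txt, f.txt} staged={none}
After op 10 (git add d.txt): modified={a.txt, b.txt, e.txt, f.txt} staged={d.txt}
After op 11 (git reset d.txt): modified={a.txt, b.txt, d.txt, e.txt, f.txt} staged={none}
After op 12 (git add d.txt): modified={a.txt, b.txt, e.txt, f.txt} staged={d.txt}
After op 13 (modify d.txt): modified={a.txt, b.txt, d.txt, e.txt, f.txt} staged={d.txt}
After op 14 (modify a.txt): modified={a.txt, b.txt, d.txt, e.txt, f.txt} staged={d.txt}
After op 15 (git reset d.txt): modified={a.txt, b.txt, d.txt, e.txt, f.txt} staged={none}
After op 16 (modify c.txt): modified={a.txt, b.txt, c.txt, d.txt, e.txt, f.txt} staged={none}
After op 17 (git add c.txt): modified={a.txt, b.txt, d.txt, e.txt, f.txt} staged={c.txt}
After op 18 (modify c.txt): modified={a.txt, b.txt, c.txt, d.txt, e.txt, f.txt} staged={c.txt}
After op 19 (git commit): modified={a.txt, b.txt, c.txt, d.txt, e.txt, f.txt} staged={none}
After op 20 (git reset b.txt): modified={a.txt, b.txt, c.txt, d.txt, e.txt, f.txt} staged={none}
After op 21 (git add a.txt): modified={b.txt, c.txt, d.txt, e.txt, f.txt} staged={a.txt}
After op 22 (modify a.txt): modified={a.txt, b.txt, c.txt, d.txt, e.txt, f.txt} staged={a.txt}
After op 23 (git add b.txt): modified={a.txt, c.txt, d.txt, e.txt, f.txt} staged={a.txt, b.txt}
After op 24 (git add d.txt): modified={a.txt, c.txt, e.txt, f.txt} staged={a.txt, b.txt, d.txt}
After op 25 (modify c.txt): modified={a.txt, c.txt, e.txt, f.txt} staged={a.txt, b.txt, d.txt}
After op 26 (git reset f.txt): modified={a.txt, c.txt, e.txt, f.txt} staged={a.txt, b.txt, d.txt}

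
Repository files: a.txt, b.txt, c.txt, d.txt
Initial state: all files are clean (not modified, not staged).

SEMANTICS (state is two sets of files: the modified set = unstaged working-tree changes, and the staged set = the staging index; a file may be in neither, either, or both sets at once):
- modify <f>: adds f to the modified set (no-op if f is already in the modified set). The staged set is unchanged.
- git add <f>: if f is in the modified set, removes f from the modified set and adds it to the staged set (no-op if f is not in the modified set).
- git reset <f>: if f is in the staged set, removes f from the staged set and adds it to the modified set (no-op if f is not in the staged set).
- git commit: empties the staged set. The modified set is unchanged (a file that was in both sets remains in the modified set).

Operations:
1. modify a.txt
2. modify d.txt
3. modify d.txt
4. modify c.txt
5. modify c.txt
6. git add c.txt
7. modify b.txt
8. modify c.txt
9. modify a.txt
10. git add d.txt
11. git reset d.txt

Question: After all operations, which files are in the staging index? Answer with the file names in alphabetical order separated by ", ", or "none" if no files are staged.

Answer: c.txt

Derivation:
After op 1 (modify a.txt): modified={a.txt} staged={none}
After op 2 (modify d.txt): modified={a.txt, d.txt} staged={none}
After op 3 (modify d.txt): modified={a.txt, d.txt} staged={none}
After op 4 (modify c.txt): modified={a.txt, c.txt, d.txt} staged={none}
After op 5 (modify c.txt): modified={a.txt, c.txt, d.txt} staged={none}
After op 6 (git add c.txt): modified={a.txt, d.txt} staged={c.txt}
After op 7 (modify b.txt): modified={a.txt, b.txt, d.txt} staged={c.txt}
After op 8 (modify c.txt): modified={a.txt, b.txt, c.txt, d.txt} staged={c.txt}
After op 9 (modify a.txt): modified={a.txt, b.txt, c.txt, d.txt} staged={c.txt}
After op 10 (git add d.txt): modified={a.txt, b.txt, c.txt} staged={c.txt, d.txt}
After op 11 (git reset d.txt): modified={a.txt, b.txt, c.txt, d.txt} staged={c.txt}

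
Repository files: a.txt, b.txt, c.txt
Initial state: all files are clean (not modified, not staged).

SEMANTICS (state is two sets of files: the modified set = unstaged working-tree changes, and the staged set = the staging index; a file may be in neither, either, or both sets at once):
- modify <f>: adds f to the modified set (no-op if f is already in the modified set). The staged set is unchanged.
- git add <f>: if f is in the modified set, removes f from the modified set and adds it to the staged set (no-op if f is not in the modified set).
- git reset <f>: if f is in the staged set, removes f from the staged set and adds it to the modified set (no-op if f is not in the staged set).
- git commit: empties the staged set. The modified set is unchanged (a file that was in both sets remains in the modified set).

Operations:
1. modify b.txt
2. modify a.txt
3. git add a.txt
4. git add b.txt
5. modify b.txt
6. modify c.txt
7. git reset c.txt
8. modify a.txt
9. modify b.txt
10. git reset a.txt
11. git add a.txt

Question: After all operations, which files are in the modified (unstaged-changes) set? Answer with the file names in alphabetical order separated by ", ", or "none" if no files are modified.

After op 1 (modify b.txt): modified={b.txt} staged={none}
After op 2 (modify a.txt): modified={a.txt, b.txt} staged={none}
After op 3 (git add a.txt): modified={b.txt} staged={a.txt}
After op 4 (git add b.txt): modified={none} staged={a.txt, b.txt}
After op 5 (modify b.txt): modified={b.txt} staged={a.txt, b.txt}
After op 6 (modify c.txt): modified={b.txt, c.txt} staged={a.txt, b.txt}
After op 7 (git reset c.txt): modified={b.txt, c.txt} staged={a.txt, b.txt}
After op 8 (modify a.txt): modified={a.txt, b.txt, c.txt} staged={a.txt, b.txt}
After op 9 (modify b.txt): modified={a.txt, b.txt, c.txt} staged={a.txt, b.txt}
After op 10 (git reset a.txt): modified={a.txt, b.txt, c.txt} staged={b.txt}
After op 11 (git add a.txt): modified={b.txt, c.txt} staged={a.txt, b.txt}

Answer: b.txt, c.txt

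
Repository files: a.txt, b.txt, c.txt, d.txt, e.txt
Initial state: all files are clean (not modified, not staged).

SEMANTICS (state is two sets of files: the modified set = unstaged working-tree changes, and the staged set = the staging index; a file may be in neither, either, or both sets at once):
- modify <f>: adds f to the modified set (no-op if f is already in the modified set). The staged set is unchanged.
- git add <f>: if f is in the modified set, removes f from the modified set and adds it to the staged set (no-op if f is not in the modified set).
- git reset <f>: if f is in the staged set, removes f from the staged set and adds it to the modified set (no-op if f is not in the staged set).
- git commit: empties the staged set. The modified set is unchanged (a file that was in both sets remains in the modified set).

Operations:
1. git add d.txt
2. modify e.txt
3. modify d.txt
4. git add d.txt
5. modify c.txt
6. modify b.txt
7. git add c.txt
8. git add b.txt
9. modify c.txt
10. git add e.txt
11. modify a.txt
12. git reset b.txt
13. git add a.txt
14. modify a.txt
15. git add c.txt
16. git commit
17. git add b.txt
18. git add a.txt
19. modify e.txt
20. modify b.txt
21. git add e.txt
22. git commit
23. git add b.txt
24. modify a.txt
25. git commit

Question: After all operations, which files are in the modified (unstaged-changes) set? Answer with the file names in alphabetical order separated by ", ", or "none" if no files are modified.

Answer: a.txt

Derivation:
After op 1 (git add d.txt): modified={none} staged={none}
After op 2 (modify e.txt): modified={e.txt} staged={none}
After op 3 (modify d.txt): modified={d.txt, e.txt} staged={none}
After op 4 (git add d.txt): modified={e.txt} staged={d.txt}
After op 5 (modify c.txt): modified={c.txt, e.txt} staged={d.txt}
After op 6 (modify b.txt): modified={b.txt, c.txt, e.txt} staged={d.txt}
After op 7 (git add c.txt): modified={b.txt, e.txt} staged={c.txt, d.txt}
After op 8 (git add b.txt): modified={e.txt} staged={b.txt, c.txt, d.txt}
After op 9 (modify c.txt): modified={c.txt, e.txt} staged={b.txt, c.txt, d.txt}
After op 10 (git add e.txt): modified={c.txt} staged={b.txt, c.txt, d.txt, e.txt}
After op 11 (modify a.txt): modified={a.txt, c.txt} staged={b.txt, c.txt, d.txt, e.txt}
After op 12 (git reset b.txt): modified={a.txt, b.txt, c.txt} staged={c.txt, d.txt, e.txt}
After op 13 (git add a.txt): modified={b.txt, c.txt} staged={a.txt, c.txt, d.txt, e.txt}
After op 14 (modify a.txt): modified={a.txt, b.txt, c.txt} staged={a.txt, c.txt, d.txt, e.txt}
After op 15 (git add c.txt): modified={a.txt, b.txt} staged={a.txt, c.txt, d.txt, e.txt}
After op 16 (git commit): modified={a.txt, b.txt} staged={none}
After op 17 (git add b.txt): modified={a.txt} staged={b.txt}
After op 18 (git add a.txt): modified={none} staged={a.txt, b.txt}
After op 19 (modify e.txt): modified={e.txt} staged={a.txt, b.txt}
After op 20 (modify b.txt): modified={b.txt, e.txt} staged={a.txt, b.txt}
After op 21 (git add e.txt): modified={b.txt} staged={a.txt, b.txt, e.txt}
After op 22 (git commit): modified={b.txt} staged={none}
After op 23 (git add b.txt): modified={none} staged={b.txt}
After op 24 (modify a.txt): modified={a.txt} staged={b.txt}
After op 25 (git commit): modified={a.txt} staged={none}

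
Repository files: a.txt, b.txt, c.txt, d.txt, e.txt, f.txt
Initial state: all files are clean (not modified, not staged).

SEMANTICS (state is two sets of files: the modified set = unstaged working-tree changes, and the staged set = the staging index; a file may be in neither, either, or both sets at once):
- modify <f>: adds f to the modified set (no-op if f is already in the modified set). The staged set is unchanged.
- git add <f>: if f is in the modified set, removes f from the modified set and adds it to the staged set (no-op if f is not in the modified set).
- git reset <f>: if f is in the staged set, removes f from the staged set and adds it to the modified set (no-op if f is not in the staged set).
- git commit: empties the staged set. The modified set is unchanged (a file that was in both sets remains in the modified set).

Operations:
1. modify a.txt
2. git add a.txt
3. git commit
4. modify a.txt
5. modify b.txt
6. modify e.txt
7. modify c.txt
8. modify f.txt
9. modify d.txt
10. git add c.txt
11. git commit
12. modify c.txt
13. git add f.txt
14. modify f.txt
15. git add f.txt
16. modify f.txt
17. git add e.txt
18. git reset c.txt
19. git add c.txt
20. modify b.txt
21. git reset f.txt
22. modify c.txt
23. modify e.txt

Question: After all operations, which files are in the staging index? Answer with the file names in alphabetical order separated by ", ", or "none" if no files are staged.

Answer: c.txt, e.txt

Derivation:
After op 1 (modify a.txt): modified={a.txt} staged={none}
After op 2 (git add a.txt): modified={none} staged={a.txt}
After op 3 (git commit): modified={none} staged={none}
After op 4 (modify a.txt): modified={a.txt} staged={none}
After op 5 (modify b.txt): modified={a.txt, b.txt} staged={none}
After op 6 (modify e.txt): modified={a.txt, b.txt, e.txt} staged={none}
After op 7 (modify c.txt): modified={a.txt, b.txt, c.txt, e.txt} staged={none}
After op 8 (modify f.txt): modified={a.txt, b.txt, c.txt, e.txt, f.txt} staged={none}
After op 9 (modify d.txt): modified={a.txt, b.txt, c.txt, d.txt, e.txt, f.txt} staged={none}
After op 10 (git add c.txt): modified={a.txt, b.txt, d.txt, e.txt, f.txt} staged={c.txt}
After op 11 (git commit): modified={a.txt, b.txt, d.txt, e.txt, f.txt} staged={none}
After op 12 (modify c.txt): modified={a.txt, b.txt, c.txt, d.txt, e.txt, f.txt} staged={none}
After op 13 (git add f.txt): modified={a.txt, b.txt, c.txt, d.txt, e.txt} staged={f.txt}
After op 14 (modify f.txt): modified={a.txt, b.txt, c.txt, d.txt, e.txt, f.txt} staged={f.txt}
After op 15 (git add f.txt): modified={a.txt, b.txt, c.txt, d.txt, e.txt} staged={f.txt}
After op 16 (modify f.txt): modified={a.txt, b.txt, c.txt, d.txt, e.txt, f.txt} staged={f.txt}
After op 17 (git add e.txt): modified={a.txt, b.txt, c.txt, d.txt, f.txt} staged={e.txt, f.txt}
After op 18 (git reset c.txt): modified={a.txt, b.txt, c.txt, d.txt, f.txt} staged={e.txt, f.txt}
After op 19 (git add c.txt): modified={a.txt, b.txt, d.txt, f.txt} staged={c.txt, e.txt, f.txt}
After op 20 (modify b.txt): modified={a.txt, b.txt, d.txt, f.txt} staged={c.txt, e.txt, f.txt}
After op 21 (git reset f.txt): modified={a.txt, b.txt, d.txt, f.txt} staged={c.txt, e.txt}
After op 22 (modify c.txt): modified={a.txt, b.txt, c.txt, d.txt, f.txt} staged={c.txt, e.txt}
After op 23 (modify e.txt): modified={a.txt, b.txt, c.txt, d.txt, e.txt, f.txt} staged={c.txt, e.txt}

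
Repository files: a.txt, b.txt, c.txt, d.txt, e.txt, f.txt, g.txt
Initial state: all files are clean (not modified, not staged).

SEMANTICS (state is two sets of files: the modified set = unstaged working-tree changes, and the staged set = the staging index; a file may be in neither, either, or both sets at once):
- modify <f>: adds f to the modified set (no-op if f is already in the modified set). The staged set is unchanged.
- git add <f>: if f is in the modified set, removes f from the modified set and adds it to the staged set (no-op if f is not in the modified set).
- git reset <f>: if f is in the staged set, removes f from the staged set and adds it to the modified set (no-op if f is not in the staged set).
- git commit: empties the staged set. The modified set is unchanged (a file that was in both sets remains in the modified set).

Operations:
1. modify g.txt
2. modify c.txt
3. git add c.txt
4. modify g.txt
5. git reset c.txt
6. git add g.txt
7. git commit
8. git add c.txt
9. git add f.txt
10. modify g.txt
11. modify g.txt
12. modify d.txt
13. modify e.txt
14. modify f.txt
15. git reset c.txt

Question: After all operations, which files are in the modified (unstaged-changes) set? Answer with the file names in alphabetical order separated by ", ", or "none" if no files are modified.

After op 1 (modify g.txt): modified={g.txt} staged={none}
After op 2 (modify c.txt): modified={c.txt, g.txt} staged={none}
After op 3 (git add c.txt): modified={g.txt} staged={c.txt}
After op 4 (modify g.txt): modified={g.txt} staged={c.txt}
After op 5 (git reset c.txt): modified={c.txt, g.txt} staged={none}
After op 6 (git add g.txt): modified={c.txt} staged={g.txt}
After op 7 (git commit): modified={c.txt} staged={none}
After op 8 (git add c.txt): modified={none} staged={c.txt}
After op 9 (git add f.txt): modified={none} staged={c.txt}
After op 10 (modify g.txt): modified={g.txt} staged={c.txt}
After op 11 (modify g.txt): modified={g.txt} staged={c.txt}
After op 12 (modify d.txt): modified={d.txt, g.txt} staged={c.txt}
After op 13 (modify e.txt): modified={d.txt, e.txt, g.txt} staged={c.txt}
After op 14 (modify f.txt): modified={d.txt, e.txt, f.txt, g.txt} staged={c.txt}
After op 15 (git reset c.txt): modified={c.txt, d.txt, e.txt, f.txt, g.txt} staged={none}

Answer: c.txt, d.txt, e.txt, f.txt, g.txt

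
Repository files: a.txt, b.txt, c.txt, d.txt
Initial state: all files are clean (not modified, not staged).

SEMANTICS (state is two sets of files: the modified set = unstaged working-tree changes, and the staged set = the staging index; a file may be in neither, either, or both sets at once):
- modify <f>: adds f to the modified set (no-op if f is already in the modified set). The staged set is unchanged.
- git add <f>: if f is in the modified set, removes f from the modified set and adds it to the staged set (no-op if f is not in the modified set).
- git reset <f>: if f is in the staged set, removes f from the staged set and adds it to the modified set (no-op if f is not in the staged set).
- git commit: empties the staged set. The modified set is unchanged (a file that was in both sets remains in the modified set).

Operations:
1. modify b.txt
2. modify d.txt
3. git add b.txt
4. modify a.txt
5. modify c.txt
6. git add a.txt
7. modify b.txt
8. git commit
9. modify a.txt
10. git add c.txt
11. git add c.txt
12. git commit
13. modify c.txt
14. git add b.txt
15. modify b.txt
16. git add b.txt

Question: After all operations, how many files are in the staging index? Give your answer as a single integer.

After op 1 (modify b.txt): modified={b.txt} staged={none}
After op 2 (modify d.txt): modified={b.txt, d.txt} staged={none}
After op 3 (git add b.txt): modified={d.txt} staged={b.txt}
After op 4 (modify a.txt): modified={a.txt, d.txt} staged={b.txt}
After op 5 (modify c.txt): modified={a.txt, c.txt, d.txt} staged={b.txt}
After op 6 (git add a.txt): modified={c.txt, d.txt} staged={a.txt, b.txt}
After op 7 (modify b.txt): modified={b.txt, c.txt, d.txt} staged={a.txt, b.txt}
After op 8 (git commit): modified={b.txt, c.txt, d.txt} staged={none}
After op 9 (modify a.txt): modified={a.txt, b.txt, c.txt, d.txt} staged={none}
After op 10 (git add c.txt): modified={a.txt, b.txt, d.txt} staged={c.txt}
After op 11 (git add c.txt): modified={a.txt, b.txt, d.txt} staged={c.txt}
After op 12 (git commit): modified={a.txt, b.txt, d.txt} staged={none}
After op 13 (modify c.txt): modified={a.txt, b.txt, c.txt, d.txt} staged={none}
After op 14 (git add b.txt): modified={a.txt, c.txt, d.txt} staged={b.txt}
After op 15 (modify b.txt): modified={a.txt, b.txt, c.txt, d.txt} staged={b.txt}
After op 16 (git add b.txt): modified={a.txt, c.txt, d.txt} staged={b.txt}
Final staged set: {b.txt} -> count=1

Answer: 1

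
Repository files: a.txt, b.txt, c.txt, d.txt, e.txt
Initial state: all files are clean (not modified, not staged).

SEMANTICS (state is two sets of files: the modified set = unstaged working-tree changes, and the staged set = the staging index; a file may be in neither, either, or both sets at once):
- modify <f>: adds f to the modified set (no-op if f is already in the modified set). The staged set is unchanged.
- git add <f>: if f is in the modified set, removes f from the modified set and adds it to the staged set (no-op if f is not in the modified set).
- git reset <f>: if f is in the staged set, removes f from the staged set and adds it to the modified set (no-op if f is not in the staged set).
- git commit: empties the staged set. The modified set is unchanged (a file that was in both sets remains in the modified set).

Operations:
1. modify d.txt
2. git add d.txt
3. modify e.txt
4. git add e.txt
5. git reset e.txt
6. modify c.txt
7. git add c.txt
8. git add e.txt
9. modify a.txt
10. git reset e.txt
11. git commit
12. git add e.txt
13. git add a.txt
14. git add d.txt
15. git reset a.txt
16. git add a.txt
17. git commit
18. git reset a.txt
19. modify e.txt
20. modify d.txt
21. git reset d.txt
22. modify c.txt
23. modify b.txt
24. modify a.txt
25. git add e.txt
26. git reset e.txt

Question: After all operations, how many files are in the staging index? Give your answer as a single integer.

Answer: 0

Derivation:
After op 1 (modify d.txt): modified={d.txt} staged={none}
After op 2 (git add d.txt): modified={none} staged={d.txt}
After op 3 (modify e.txt): modified={e.txt} staged={d.txt}
After op 4 (git add e.txt): modified={none} staged={d.txt, e.txt}
After op 5 (git reset e.txt): modified={e.txt} staged={d.txt}
After op 6 (modify c.txt): modified={c.txt, e.txt} staged={d.txt}
After op 7 (git add c.txt): modified={e.txt} staged={c.txt, d.txt}
After op 8 (git add e.txt): modified={none} staged={c.txt, d.txt, e.txt}
After op 9 (modify a.txt): modified={a.txt} staged={c.txt, d.txt, e.txt}
After op 10 (git reset e.txt): modified={a.txt, e.txt} staged={c.txt, d.txt}
After op 11 (git commit): modified={a.txt, e.txt} staged={none}
After op 12 (git add e.txt): modified={a.txt} staged={e.txt}
After op 13 (git add a.txt): modified={none} staged={a.txt, e.txt}
After op 14 (git add d.txt): modified={none} staged={a.txt, e.txt}
After op 15 (git reset a.txt): modified={a.txt} staged={e.txt}
After op 16 (git add a.txt): modified={none} staged={a.txt, e.txt}
After op 17 (git commit): modified={none} staged={none}
After op 18 (git reset a.txt): modified={none} staged={none}
After op 19 (modify e.txt): modified={e.txt} staged={none}
After op 20 (modify d.txt): modified={d.txt, e.txt} staged={none}
After op 21 (git reset d.txt): modified={d.txt, e.txt} staged={none}
After op 22 (modify c.txt): modified={c.txt, d.txt, e.txt} staged={none}
After op 23 (modify b.txt): modified={b.txt, c.txt, d.txt, e.txt} staged={none}
After op 24 (modify a.txt): modified={a.txt, b.txt, c.txt, d.txt, e.txt} staged={none}
After op 25 (git add e.txt): modified={a.txt, b.txt, c.txt, d.txt} staged={e.txt}
After op 26 (git reset e.txt): modified={a.txt, b.txt, c.txt, d.txt, e.txt} staged={none}
Final staged set: {none} -> count=0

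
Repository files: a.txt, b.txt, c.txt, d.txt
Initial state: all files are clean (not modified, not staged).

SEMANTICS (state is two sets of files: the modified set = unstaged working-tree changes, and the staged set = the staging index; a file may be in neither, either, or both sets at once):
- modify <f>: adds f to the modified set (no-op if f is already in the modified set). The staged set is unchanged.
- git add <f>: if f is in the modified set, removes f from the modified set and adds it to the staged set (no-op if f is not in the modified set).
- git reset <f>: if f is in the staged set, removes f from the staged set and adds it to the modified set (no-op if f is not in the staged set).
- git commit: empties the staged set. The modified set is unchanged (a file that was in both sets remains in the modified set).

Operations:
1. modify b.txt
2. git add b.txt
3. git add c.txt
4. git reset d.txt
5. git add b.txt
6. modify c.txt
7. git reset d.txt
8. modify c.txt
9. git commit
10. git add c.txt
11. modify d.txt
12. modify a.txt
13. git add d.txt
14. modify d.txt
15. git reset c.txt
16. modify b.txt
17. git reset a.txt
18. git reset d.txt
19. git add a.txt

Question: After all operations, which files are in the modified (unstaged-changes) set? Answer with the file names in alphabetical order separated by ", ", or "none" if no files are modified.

Answer: b.txt, c.txt, d.txt

Derivation:
After op 1 (modify b.txt): modified={b.txt} staged={none}
After op 2 (git add b.txt): modified={none} staged={b.txt}
After op 3 (git add c.txt): modified={none} staged={b.txt}
After op 4 (git reset d.txt): modified={none} staged={b.txt}
After op 5 (git add b.txt): modified={none} staged={b.txt}
After op 6 (modify c.txt): modified={c.txt} staged={b.txt}
After op 7 (git reset d.txt): modified={c.txt} staged={b.txt}
After op 8 (modify c.txt): modified={c.txt} staged={b.txt}
After op 9 (git commit): modified={c.txt} staged={none}
After op 10 (git add c.txt): modified={none} staged={c.txt}
After op 11 (modify d.txt): modified={d.txt} staged={c.txt}
After op 12 (modify a.txt): modified={a.txt, d.txt} staged={c.txt}
After op 13 (git add d.txt): modified={a.txt} staged={c.txt, d.txt}
After op 14 (modify d.txt): modified={a.txt, d.txt} staged={c.txt, d.txt}
After op 15 (git reset c.txt): modified={a.txt, c.txt, d.txt} staged={d.txt}
After op 16 (modify b.txt): modified={a.txt, b.txt, c.txt, d.txt} staged={d.txt}
After op 17 (git reset a.txt): modified={a.txt, b.txt, c.txt, d.txt} staged={d.txt}
After op 18 (git reset d.txt): modified={a.txt, b.txt, c.txt, d.txt} staged={none}
After op 19 (git add a.txt): modified={b.txt, c.txt, d.txt} staged={a.txt}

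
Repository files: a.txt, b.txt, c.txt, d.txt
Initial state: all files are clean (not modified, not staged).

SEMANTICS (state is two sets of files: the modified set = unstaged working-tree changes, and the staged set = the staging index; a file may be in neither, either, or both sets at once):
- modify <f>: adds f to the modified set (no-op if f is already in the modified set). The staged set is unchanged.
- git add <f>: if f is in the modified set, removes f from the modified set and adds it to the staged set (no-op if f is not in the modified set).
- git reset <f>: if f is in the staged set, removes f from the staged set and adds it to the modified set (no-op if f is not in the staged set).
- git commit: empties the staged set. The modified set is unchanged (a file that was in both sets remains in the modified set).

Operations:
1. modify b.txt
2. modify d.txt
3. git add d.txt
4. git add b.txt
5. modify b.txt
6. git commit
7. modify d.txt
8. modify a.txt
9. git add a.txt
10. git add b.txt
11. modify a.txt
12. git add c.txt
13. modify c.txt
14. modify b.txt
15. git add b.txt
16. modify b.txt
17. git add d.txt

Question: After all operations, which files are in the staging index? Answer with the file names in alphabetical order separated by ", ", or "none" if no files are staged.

After op 1 (modify b.txt): modified={b.txt} staged={none}
After op 2 (modify d.txt): modified={b.txt, d.txt} staged={none}
After op 3 (git add d.txt): modified={b.txt} staged={d.txt}
After op 4 (git add b.txt): modified={none} staged={b.txt, d.txt}
After op 5 (modify b.txt): modified={b.txt} staged={b.txt, d.txt}
After op 6 (git commit): modified={b.txt} staged={none}
After op 7 (modify d.txt): modified={b.txt, d.txt} staged={none}
After op 8 (modify a.txt): modified={a.txt, b.txt, d.txt} staged={none}
After op 9 (git add a.txt): modified={b.txt, d.txt} staged={a.txt}
After op 10 (git add b.txt): modified={d.txt} staged={a.txt, b.txt}
After op 11 (modify a.txt): modified={a.txt, d.txt} staged={a.txt, b.txt}
After op 12 (git add c.txt): modified={a.txt, d.txt} staged={a.txt, b.txt}
After op 13 (modify c.txt): modified={a.txt, c.txt, d.txt} staged={a.txt, b.txt}
After op 14 (modify b.txt): modified={a.txt, b.txt, c.txt, d.txt} staged={a.txt, b.txt}
After op 15 (git add b.txt): modified={a.txt, c.txt, d.txt} staged={a.txt, b.txt}
After op 16 (modify b.txt): modified={a.txt, b.txt, c.txt, d.txt} staged={a.txt, b.txt}
After op 17 (git add d.txt): modified={a.txt, b.txt, c.txt} staged={a.txt, b.txt, d.txt}

Answer: a.txt, b.txt, d.txt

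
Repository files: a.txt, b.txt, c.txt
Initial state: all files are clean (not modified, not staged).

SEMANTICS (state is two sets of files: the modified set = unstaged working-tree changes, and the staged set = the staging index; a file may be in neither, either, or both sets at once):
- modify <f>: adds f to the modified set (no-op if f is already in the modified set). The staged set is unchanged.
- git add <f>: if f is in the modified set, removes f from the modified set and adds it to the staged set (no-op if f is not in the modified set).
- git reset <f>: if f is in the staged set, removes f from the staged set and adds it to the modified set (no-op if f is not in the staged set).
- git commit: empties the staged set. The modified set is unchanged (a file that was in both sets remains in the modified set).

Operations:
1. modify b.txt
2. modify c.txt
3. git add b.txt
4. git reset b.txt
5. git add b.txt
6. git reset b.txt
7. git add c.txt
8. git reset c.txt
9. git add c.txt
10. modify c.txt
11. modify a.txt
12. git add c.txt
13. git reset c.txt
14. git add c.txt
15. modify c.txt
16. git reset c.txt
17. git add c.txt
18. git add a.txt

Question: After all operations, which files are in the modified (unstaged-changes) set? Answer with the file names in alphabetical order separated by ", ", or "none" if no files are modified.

After op 1 (modify b.txt): modified={b.txt} staged={none}
After op 2 (modify c.txt): modified={b.txt, c.txt} staged={none}
After op 3 (git add b.txt): modified={c.txt} staged={b.txt}
After op 4 (git reset b.txt): modified={b.txt, c.txt} staged={none}
After op 5 (git add b.txt): modified={c.txt} staged={b.txt}
After op 6 (git reset b.txt): modified={b.txt, c.txt} staged={none}
After op 7 (git add c.txt): modified={b.txt} staged={c.txt}
After op 8 (git reset c.txt): modified={b.txt, c.txt} staged={none}
After op 9 (git add c.txt): modified={b.txt} staged={c.txt}
After op 10 (modify c.txt): modified={b.txt, c.txt} staged={c.txt}
After op 11 (modify a.txt): modified={a.txt, b.txt, c.txt} staged={c.txt}
After op 12 (git add c.txt): modified={a.txt, b.txt} staged={c.txt}
After op 13 (git reset c.txt): modified={a.txt, b.txt, c.txt} staged={none}
After op 14 (git add c.txt): modified={a.txt, b.txt} staged={c.txt}
After op 15 (modify c.txt): modified={a.txt, b.txt, c.txt} staged={c.txt}
After op 16 (git reset c.txt): modified={a.txt, b.txt, c.txt} staged={none}
After op 17 (git add c.txt): modified={a.txt, b.txt} staged={c.txt}
After op 18 (git add a.txt): modified={b.txt} staged={a.txt, c.txt}

Answer: b.txt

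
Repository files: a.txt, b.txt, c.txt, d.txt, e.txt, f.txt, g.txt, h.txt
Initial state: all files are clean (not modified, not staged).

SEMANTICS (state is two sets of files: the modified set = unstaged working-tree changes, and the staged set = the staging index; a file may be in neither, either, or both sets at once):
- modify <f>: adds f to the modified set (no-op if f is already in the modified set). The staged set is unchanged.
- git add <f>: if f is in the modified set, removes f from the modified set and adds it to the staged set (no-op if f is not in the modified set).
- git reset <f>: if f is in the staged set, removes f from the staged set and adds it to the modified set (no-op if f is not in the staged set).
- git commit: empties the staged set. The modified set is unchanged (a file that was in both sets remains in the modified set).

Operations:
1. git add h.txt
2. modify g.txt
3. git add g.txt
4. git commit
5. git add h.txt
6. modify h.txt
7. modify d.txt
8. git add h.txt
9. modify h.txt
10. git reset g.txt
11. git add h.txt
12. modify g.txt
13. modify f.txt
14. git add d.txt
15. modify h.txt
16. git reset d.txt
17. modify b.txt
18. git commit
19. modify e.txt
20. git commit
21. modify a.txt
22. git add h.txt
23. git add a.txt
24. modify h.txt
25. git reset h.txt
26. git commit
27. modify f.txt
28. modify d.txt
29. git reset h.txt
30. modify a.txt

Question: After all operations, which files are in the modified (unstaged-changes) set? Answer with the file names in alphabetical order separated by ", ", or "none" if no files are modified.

Answer: a.txt, b.txt, d.txt, e.txt, f.txt, g.txt, h.txt

Derivation:
After op 1 (git add h.txt): modified={none} staged={none}
After op 2 (modify g.txt): modified={g.txt} staged={none}
After op 3 (git add g.txt): modified={none} staged={g.txt}
After op 4 (git commit): modified={none} staged={none}
After op 5 (git add h.txt): modified={none} staged={none}
After op 6 (modify h.txt): modified={h.txt} staged={none}
After op 7 (modify d.txt): modified={d.txt, h.txt} staged={none}
After op 8 (git add h.txt): modified={d.txt} staged={h.txt}
After op 9 (modify h.txt): modified={d.txt, h.txt} staged={h.txt}
After op 10 (git reset g.txt): modified={d.txt, h.txt} staged={h.txt}
After op 11 (git add h.txt): modified={d.txt} staged={h.txt}
After op 12 (modify g.txt): modified={d.txt, g.txt} staged={h.txt}
After op 13 (modify f.txt): modified={d.txt, f.txt, g.txt} staged={h.txt}
After op 14 (git add d.txt): modified={f.txt, g.txt} staged={d.txt, h.txt}
After op 15 (modify h.txt): modified={f.txt, g.txt, h.txt} staged={d.txt, h.txt}
After op 16 (git reset d.txt): modified={d.txt, f.txt, g.txt, h.txt} staged={h.txt}
After op 17 (modify b.txt): modified={b.txt, d.txt, f.txt, g.txt, h.txt} staged={h.txt}
After op 18 (git commit): modified={b.txt, d.txt, f.txt, g.txt, h.txt} staged={none}
After op 19 (modify e.txt): modified={b.txt, d.txt, e.txt, f.txt, g.txt, h.txt} staged={none}
After op 20 (git commit): modified={b.txt, d.txt, e.txt, f.txt, g.txt, h.txt} staged={none}
After op 21 (modify a.txt): modified={a.txt, b.txt, d.txt, e.txt, f.txt, g.txt, h.txt} staged={none}
After op 22 (git add h.txt): modified={a.txt, b.txt, d.txt, e.txt, f.txt, g.txt} staged={h.txt}
After op 23 (git add a.txt): modified={b.txt, d.txt, e.txt, f.txt, g.txt} staged={a.txt, h.txt}
After op 24 (modify h.txt): modified={b.txt, d.txt, e.txt, f.txt, g.txt, h.txt} staged={a.txt, h.txt}
After op 25 (git reset h.txt): modified={b.txt, d.txt, e.txt, f.txt, g.txt, h.txt} staged={a.txt}
After op 26 (git commit): modified={b.txt, d.txt, e.txt, f.txt, g.txt, h.txt} staged={none}
After op 27 (modify f.txt): modified={b.txt, d.txt, e.txt, f.txt, g.txt, h.txt} staged={none}
After op 28 (modify d.txt): modified={b.txt, d.txt, e.txt, f.txt, g.txt, h.txt} staged={none}
After op 29 (git reset h.txt): modified={b.txt, d.txt, e.txt, f.txt, g.txt, h.txt} staged={none}
After op 30 (modify a.txt): modified={a.txt, b.txt, d.txt, e.txt, f.txt, g.txt, h.txt} staged={none}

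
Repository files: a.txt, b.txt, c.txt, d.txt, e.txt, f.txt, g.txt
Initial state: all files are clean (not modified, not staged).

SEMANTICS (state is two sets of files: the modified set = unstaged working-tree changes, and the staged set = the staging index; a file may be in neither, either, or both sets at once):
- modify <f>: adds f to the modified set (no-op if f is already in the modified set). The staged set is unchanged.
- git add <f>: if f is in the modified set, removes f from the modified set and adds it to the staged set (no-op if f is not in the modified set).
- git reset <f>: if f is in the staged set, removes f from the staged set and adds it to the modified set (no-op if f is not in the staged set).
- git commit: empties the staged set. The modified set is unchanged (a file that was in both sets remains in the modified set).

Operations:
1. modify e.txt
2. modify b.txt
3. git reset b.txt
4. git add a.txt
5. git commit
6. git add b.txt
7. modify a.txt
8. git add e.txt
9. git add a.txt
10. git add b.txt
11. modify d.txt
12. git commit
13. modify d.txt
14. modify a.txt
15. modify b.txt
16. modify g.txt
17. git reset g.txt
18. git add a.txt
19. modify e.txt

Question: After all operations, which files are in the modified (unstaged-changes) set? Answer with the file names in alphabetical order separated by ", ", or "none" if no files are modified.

Answer: b.txt, d.txt, e.txt, g.txt

Derivation:
After op 1 (modify e.txt): modified={e.txt} staged={none}
After op 2 (modify b.txt): modified={b.txt, e.txt} staged={none}
After op 3 (git reset b.txt): modified={b.txt, e.txt} staged={none}
After op 4 (git add a.txt): modified={b.txt, e.txt} staged={none}
After op 5 (git commit): modified={b.txt, e.txt} staged={none}
After op 6 (git add b.txt): modified={e.txt} staged={b.txt}
After op 7 (modify a.txt): modified={a.txt, e.txt} staged={b.txt}
After op 8 (git add e.txt): modified={a.txt} staged={b.txt, e.txt}
After op 9 (git add a.txt): modified={none} staged={a.txt, b.txt, e.txt}
After op 10 (git add b.txt): modified={none} staged={a.txt, b.txt, e.txt}
After op 11 (modify d.txt): modified={d.txt} staged={a.txt, b.txt, e.txt}
After op 12 (git commit): modified={d.txt} staged={none}
After op 13 (modify d.txt): modified={d.txt} staged={none}
After op 14 (modify a.txt): modified={a.txt, d.txt} staged={none}
After op 15 (modify b.txt): modified={a.txt, b.txt, d.txt} staged={none}
After op 16 (modify g.txt): modified={a.txt, b.txt, d.txt, g.txt} staged={none}
After op 17 (git reset g.txt): modified={a.txt, b.txt, d.txt, g.txt} staged={none}
After op 18 (git add a.txt): modified={b.txt, d.txt, g.txt} staged={a.txt}
After op 19 (modify e.txt): modified={b.txt, d.txt, e.txt, g.txt} staged={a.txt}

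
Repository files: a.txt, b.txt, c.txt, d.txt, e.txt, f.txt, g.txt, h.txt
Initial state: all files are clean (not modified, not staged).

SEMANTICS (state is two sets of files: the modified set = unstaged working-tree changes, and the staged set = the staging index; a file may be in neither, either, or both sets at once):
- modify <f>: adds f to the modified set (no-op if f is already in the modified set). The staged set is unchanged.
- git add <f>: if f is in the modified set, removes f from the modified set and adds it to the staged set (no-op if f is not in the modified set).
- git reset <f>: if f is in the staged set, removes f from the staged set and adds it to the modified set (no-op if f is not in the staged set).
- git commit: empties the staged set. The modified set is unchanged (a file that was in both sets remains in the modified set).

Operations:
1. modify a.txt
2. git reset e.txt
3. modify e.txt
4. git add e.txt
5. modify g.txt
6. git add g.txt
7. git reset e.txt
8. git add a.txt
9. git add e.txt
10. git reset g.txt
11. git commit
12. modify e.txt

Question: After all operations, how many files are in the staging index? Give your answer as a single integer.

Answer: 0

Derivation:
After op 1 (modify a.txt): modified={a.txt} staged={none}
After op 2 (git reset e.txt): modified={a.txt} staged={none}
After op 3 (modify e.txt): modified={a.txt, e.txt} staged={none}
After op 4 (git add e.txt): modified={a.txt} staged={e.txt}
After op 5 (modify g.txt): modified={a.txt, g.txt} staged={e.txt}
After op 6 (git add g.txt): modified={a.txt} staged={e.txt, g.txt}
After op 7 (git reset e.txt): modified={a.txt, e.txt} staged={g.txt}
After op 8 (git add a.txt): modified={e.txt} staged={a.txt, g.txt}
After op 9 (git add e.txt): modified={none} staged={a.txt, e.txt, g.txt}
After op 10 (git reset g.txt): modified={g.txt} staged={a.txt, e.txt}
After op 11 (git commit): modified={g.txt} staged={none}
After op 12 (modify e.txt): modified={e.txt, g.txt} staged={none}
Final staged set: {none} -> count=0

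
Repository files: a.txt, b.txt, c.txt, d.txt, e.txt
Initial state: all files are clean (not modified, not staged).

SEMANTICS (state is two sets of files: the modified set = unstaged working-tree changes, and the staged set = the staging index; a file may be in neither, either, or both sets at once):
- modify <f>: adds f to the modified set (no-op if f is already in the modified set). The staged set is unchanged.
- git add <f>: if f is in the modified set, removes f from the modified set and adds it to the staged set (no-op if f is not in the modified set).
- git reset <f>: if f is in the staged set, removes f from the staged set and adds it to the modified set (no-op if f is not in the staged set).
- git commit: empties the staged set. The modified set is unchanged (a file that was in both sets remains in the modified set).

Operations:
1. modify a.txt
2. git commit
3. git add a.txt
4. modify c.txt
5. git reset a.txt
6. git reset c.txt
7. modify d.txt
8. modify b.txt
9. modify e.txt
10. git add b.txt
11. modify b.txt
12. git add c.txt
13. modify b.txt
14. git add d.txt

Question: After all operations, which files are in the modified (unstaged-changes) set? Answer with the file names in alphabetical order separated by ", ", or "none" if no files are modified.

After op 1 (modify a.txt): modified={a.txt} staged={none}
After op 2 (git commit): modified={a.txt} staged={none}
After op 3 (git add a.txt): modified={none} staged={a.txt}
After op 4 (modify c.txt): modified={c.txt} staged={a.txt}
After op 5 (git reset a.txt): modified={a.txt, c.txt} staged={none}
After op 6 (git reset c.txt): modified={a.txt, c.txt} staged={none}
After op 7 (modify d.txt): modified={a.txt, c.txt, d.txt} staged={none}
After op 8 (modify b.txt): modified={a.txt, b.txt, c.txt, d.txt} staged={none}
After op 9 (modify e.txt): modified={a.txt, b.txt, c.txt, d.txt, e.txt} staged={none}
After op 10 (git add b.txt): modified={a.txt, c.txt, d.txt, e.txt} staged={b.txt}
After op 11 (modify b.txt): modified={a.txt, b.txt, c.txt, d.txt, e.txt} staged={b.txt}
After op 12 (git add c.txt): modified={a.txt, b.txt, d.txt, e.txt} staged={b.txt, c.txt}
After op 13 (modify b.txt): modified={a.txt, b.txt, d.txt, e.txt} staged={b.txt, c.txt}
After op 14 (git add d.txt): modified={a.txt, b.txt, e.txt} staged={b.txt, c.txt, d.txt}

Answer: a.txt, b.txt, e.txt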